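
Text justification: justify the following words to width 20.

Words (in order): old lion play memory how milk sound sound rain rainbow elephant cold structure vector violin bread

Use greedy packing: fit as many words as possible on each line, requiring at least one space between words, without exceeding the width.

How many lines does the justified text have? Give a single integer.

Answer: 6

Derivation:
Line 1: ['old', 'lion', 'play', 'memory'] (min_width=20, slack=0)
Line 2: ['how', 'milk', 'sound', 'sound'] (min_width=20, slack=0)
Line 3: ['rain', 'rainbow'] (min_width=12, slack=8)
Line 4: ['elephant', 'cold'] (min_width=13, slack=7)
Line 5: ['structure', 'vector'] (min_width=16, slack=4)
Line 6: ['violin', 'bread'] (min_width=12, slack=8)
Total lines: 6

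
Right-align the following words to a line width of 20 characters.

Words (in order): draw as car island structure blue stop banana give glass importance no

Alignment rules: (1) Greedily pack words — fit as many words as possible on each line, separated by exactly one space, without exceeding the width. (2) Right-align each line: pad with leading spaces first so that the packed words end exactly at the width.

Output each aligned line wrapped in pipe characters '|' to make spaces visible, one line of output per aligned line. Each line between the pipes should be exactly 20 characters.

Line 1: ['draw', 'as', 'car', 'island'] (min_width=18, slack=2)
Line 2: ['structure', 'blue', 'stop'] (min_width=19, slack=1)
Line 3: ['banana', 'give', 'glass'] (min_width=17, slack=3)
Line 4: ['importance', 'no'] (min_width=13, slack=7)

Answer: |  draw as car island|
| structure blue stop|
|   banana give glass|
|       importance no|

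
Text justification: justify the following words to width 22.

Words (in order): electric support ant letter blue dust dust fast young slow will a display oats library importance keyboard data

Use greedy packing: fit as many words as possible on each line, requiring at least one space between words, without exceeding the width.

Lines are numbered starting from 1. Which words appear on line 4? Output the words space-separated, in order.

Line 1: ['electric', 'support', 'ant'] (min_width=20, slack=2)
Line 2: ['letter', 'blue', 'dust', 'dust'] (min_width=21, slack=1)
Line 3: ['fast', 'young', 'slow', 'will', 'a'] (min_width=22, slack=0)
Line 4: ['display', 'oats', 'library'] (min_width=20, slack=2)
Line 5: ['importance', 'keyboard'] (min_width=19, slack=3)
Line 6: ['data'] (min_width=4, slack=18)

Answer: display oats library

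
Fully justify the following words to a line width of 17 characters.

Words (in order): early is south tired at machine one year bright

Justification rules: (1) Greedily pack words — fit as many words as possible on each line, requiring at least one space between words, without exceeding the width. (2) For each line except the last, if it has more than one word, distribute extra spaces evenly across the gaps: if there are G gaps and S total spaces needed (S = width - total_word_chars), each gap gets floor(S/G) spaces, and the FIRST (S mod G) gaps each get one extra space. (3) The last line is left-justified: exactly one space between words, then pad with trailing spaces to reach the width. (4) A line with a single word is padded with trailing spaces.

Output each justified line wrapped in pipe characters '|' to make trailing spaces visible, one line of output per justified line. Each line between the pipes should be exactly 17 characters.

Line 1: ['early', 'is', 'south'] (min_width=14, slack=3)
Line 2: ['tired', 'at', 'machine'] (min_width=16, slack=1)
Line 3: ['one', 'year', 'bright'] (min_width=15, slack=2)

Answer: |early   is  south|
|tired  at machine|
|one year bright  |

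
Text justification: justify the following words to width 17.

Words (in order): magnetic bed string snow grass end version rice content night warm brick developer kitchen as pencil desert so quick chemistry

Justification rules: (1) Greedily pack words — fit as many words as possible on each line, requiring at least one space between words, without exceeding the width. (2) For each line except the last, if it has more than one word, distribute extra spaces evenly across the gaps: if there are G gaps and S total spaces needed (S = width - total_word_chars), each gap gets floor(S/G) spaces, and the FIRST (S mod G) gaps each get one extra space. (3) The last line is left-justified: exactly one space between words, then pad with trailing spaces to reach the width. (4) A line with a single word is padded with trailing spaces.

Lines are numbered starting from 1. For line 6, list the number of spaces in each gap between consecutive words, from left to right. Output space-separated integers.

Answer: 1

Derivation:
Line 1: ['magnetic', 'bed'] (min_width=12, slack=5)
Line 2: ['string', 'snow', 'grass'] (min_width=17, slack=0)
Line 3: ['end', 'version', 'rice'] (min_width=16, slack=1)
Line 4: ['content', 'night'] (min_width=13, slack=4)
Line 5: ['warm', 'brick'] (min_width=10, slack=7)
Line 6: ['developer', 'kitchen'] (min_width=17, slack=0)
Line 7: ['as', 'pencil', 'desert'] (min_width=16, slack=1)
Line 8: ['so', 'quick'] (min_width=8, slack=9)
Line 9: ['chemistry'] (min_width=9, slack=8)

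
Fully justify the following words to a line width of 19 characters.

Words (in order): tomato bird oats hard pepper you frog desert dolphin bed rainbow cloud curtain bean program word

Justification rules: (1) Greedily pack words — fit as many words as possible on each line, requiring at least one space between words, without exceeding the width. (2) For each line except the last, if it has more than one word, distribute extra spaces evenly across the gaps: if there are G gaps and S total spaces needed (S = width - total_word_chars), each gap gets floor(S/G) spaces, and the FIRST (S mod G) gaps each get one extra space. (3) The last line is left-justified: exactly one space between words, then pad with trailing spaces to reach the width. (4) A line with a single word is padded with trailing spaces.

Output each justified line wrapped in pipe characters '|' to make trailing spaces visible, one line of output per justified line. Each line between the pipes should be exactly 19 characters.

Line 1: ['tomato', 'bird', 'oats'] (min_width=16, slack=3)
Line 2: ['hard', 'pepper', 'you'] (min_width=15, slack=4)
Line 3: ['frog', 'desert', 'dolphin'] (min_width=19, slack=0)
Line 4: ['bed', 'rainbow', 'cloud'] (min_width=17, slack=2)
Line 5: ['curtain', 'bean'] (min_width=12, slack=7)
Line 6: ['program', 'word'] (min_width=12, slack=7)

Answer: |tomato   bird  oats|
|hard   pepper   you|
|frog desert dolphin|
|bed  rainbow  cloud|
|curtain        bean|
|program word       |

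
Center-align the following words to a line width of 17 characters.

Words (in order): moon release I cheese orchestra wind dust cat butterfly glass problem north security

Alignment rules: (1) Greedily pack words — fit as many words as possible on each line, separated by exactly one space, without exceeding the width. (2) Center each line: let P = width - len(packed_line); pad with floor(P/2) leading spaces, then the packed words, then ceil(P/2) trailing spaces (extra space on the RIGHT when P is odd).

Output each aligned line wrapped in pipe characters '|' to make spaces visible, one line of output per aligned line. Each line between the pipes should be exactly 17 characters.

Answer: | moon release I  |
|cheese orchestra |
|  wind dust cat  |
| butterfly glass |
|  problem north  |
|    security     |

Derivation:
Line 1: ['moon', 'release', 'I'] (min_width=14, slack=3)
Line 2: ['cheese', 'orchestra'] (min_width=16, slack=1)
Line 3: ['wind', 'dust', 'cat'] (min_width=13, slack=4)
Line 4: ['butterfly', 'glass'] (min_width=15, slack=2)
Line 5: ['problem', 'north'] (min_width=13, slack=4)
Line 6: ['security'] (min_width=8, slack=9)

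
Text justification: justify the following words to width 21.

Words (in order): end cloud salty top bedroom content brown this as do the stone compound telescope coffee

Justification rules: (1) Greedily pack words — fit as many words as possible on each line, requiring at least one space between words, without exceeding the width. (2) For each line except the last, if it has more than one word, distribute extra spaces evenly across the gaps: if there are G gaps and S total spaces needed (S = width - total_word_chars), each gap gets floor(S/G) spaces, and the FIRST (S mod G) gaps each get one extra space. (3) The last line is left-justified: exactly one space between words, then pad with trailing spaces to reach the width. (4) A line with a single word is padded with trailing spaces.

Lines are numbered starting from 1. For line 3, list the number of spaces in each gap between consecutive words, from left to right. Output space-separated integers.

Line 1: ['end', 'cloud', 'salty', 'top'] (min_width=19, slack=2)
Line 2: ['bedroom', 'content', 'brown'] (min_width=21, slack=0)
Line 3: ['this', 'as', 'do', 'the', 'stone'] (min_width=20, slack=1)
Line 4: ['compound', 'telescope'] (min_width=18, slack=3)
Line 5: ['coffee'] (min_width=6, slack=15)

Answer: 2 1 1 1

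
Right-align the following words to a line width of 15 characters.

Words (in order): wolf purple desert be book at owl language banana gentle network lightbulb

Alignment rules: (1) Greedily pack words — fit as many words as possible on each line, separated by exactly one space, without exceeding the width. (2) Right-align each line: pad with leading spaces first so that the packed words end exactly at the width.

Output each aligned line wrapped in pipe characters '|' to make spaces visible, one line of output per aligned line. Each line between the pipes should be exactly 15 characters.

Line 1: ['wolf', 'purple'] (min_width=11, slack=4)
Line 2: ['desert', 'be', 'book'] (min_width=14, slack=1)
Line 3: ['at', 'owl', 'language'] (min_width=15, slack=0)
Line 4: ['banana', 'gentle'] (min_width=13, slack=2)
Line 5: ['network'] (min_width=7, slack=8)
Line 6: ['lightbulb'] (min_width=9, slack=6)

Answer: |    wolf purple|
| desert be book|
|at owl language|
|  banana gentle|
|        network|
|      lightbulb|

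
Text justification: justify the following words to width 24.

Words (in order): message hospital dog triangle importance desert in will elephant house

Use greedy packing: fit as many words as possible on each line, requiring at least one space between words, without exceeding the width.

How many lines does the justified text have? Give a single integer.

Line 1: ['message', 'hospital', 'dog'] (min_width=20, slack=4)
Line 2: ['triangle', 'importance'] (min_width=19, slack=5)
Line 3: ['desert', 'in', 'will', 'elephant'] (min_width=23, slack=1)
Line 4: ['house'] (min_width=5, slack=19)
Total lines: 4

Answer: 4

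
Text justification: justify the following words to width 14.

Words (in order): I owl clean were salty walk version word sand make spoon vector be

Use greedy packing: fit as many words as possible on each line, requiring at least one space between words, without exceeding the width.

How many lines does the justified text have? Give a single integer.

Answer: 6

Derivation:
Line 1: ['I', 'owl', 'clean'] (min_width=11, slack=3)
Line 2: ['were', 'salty'] (min_width=10, slack=4)
Line 3: ['walk', 'version'] (min_width=12, slack=2)
Line 4: ['word', 'sand', 'make'] (min_width=14, slack=0)
Line 5: ['spoon', 'vector'] (min_width=12, slack=2)
Line 6: ['be'] (min_width=2, slack=12)
Total lines: 6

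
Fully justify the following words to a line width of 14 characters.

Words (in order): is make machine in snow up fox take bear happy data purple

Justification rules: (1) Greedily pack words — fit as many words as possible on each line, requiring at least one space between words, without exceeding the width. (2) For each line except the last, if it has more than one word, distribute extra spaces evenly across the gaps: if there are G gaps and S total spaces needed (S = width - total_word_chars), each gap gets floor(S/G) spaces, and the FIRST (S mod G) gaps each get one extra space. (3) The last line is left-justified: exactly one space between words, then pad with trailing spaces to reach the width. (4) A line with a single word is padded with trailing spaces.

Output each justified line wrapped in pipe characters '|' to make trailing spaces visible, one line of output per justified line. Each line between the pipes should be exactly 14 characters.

Answer: |is        make|
|machine     in|
|snow   up  fox|
|take      bear|
|happy     data|
|purple        |

Derivation:
Line 1: ['is', 'make'] (min_width=7, slack=7)
Line 2: ['machine', 'in'] (min_width=10, slack=4)
Line 3: ['snow', 'up', 'fox'] (min_width=11, slack=3)
Line 4: ['take', 'bear'] (min_width=9, slack=5)
Line 5: ['happy', 'data'] (min_width=10, slack=4)
Line 6: ['purple'] (min_width=6, slack=8)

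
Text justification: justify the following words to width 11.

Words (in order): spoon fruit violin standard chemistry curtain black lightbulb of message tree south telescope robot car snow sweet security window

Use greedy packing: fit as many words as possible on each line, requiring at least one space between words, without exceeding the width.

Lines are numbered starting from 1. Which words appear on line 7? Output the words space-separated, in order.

Answer: lightbulb

Derivation:
Line 1: ['spoon', 'fruit'] (min_width=11, slack=0)
Line 2: ['violin'] (min_width=6, slack=5)
Line 3: ['standard'] (min_width=8, slack=3)
Line 4: ['chemistry'] (min_width=9, slack=2)
Line 5: ['curtain'] (min_width=7, slack=4)
Line 6: ['black'] (min_width=5, slack=6)
Line 7: ['lightbulb'] (min_width=9, slack=2)
Line 8: ['of', 'message'] (min_width=10, slack=1)
Line 9: ['tree', 'south'] (min_width=10, slack=1)
Line 10: ['telescope'] (min_width=9, slack=2)
Line 11: ['robot', 'car'] (min_width=9, slack=2)
Line 12: ['snow', 'sweet'] (min_width=10, slack=1)
Line 13: ['security'] (min_width=8, slack=3)
Line 14: ['window'] (min_width=6, slack=5)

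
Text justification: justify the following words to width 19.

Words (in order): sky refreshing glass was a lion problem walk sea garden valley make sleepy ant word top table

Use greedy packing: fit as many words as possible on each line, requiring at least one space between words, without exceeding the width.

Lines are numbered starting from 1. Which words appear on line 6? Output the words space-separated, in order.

Answer: table

Derivation:
Line 1: ['sky', 'refreshing'] (min_width=14, slack=5)
Line 2: ['glass', 'was', 'a', 'lion'] (min_width=16, slack=3)
Line 3: ['problem', 'walk', 'sea'] (min_width=16, slack=3)
Line 4: ['garden', 'valley', 'make'] (min_width=18, slack=1)
Line 5: ['sleepy', 'ant', 'word', 'top'] (min_width=19, slack=0)
Line 6: ['table'] (min_width=5, slack=14)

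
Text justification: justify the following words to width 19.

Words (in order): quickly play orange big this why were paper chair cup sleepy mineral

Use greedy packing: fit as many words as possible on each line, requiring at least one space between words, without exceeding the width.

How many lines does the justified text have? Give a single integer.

Answer: 4

Derivation:
Line 1: ['quickly', 'play', 'orange'] (min_width=19, slack=0)
Line 2: ['big', 'this', 'why', 'were'] (min_width=17, slack=2)
Line 3: ['paper', 'chair', 'cup'] (min_width=15, slack=4)
Line 4: ['sleepy', 'mineral'] (min_width=14, slack=5)
Total lines: 4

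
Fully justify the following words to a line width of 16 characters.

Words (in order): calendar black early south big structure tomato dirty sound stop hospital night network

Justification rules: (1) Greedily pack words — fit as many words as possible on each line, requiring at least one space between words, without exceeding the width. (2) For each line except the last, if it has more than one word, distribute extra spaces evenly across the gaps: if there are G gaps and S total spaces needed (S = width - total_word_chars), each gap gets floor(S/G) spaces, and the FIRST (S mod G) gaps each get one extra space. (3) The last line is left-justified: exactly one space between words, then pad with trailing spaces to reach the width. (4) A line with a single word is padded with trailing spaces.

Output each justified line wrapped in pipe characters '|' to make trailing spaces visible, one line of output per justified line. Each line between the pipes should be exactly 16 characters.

Line 1: ['calendar', 'black'] (min_width=14, slack=2)
Line 2: ['early', 'south', 'big'] (min_width=15, slack=1)
Line 3: ['structure', 'tomato'] (min_width=16, slack=0)
Line 4: ['dirty', 'sound', 'stop'] (min_width=16, slack=0)
Line 5: ['hospital', 'night'] (min_width=14, slack=2)
Line 6: ['network'] (min_width=7, slack=9)

Answer: |calendar   black|
|early  south big|
|structure tomato|
|dirty sound stop|
|hospital   night|
|network         |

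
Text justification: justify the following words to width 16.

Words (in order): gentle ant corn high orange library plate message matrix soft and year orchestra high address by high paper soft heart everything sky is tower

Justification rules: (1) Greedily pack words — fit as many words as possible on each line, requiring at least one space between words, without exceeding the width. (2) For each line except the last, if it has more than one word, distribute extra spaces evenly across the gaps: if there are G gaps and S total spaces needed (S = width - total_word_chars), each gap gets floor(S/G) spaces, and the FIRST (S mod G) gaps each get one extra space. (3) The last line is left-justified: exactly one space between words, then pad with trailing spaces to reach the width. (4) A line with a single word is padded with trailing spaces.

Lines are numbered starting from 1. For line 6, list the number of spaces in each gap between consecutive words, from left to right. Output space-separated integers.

Line 1: ['gentle', 'ant', 'corn'] (min_width=15, slack=1)
Line 2: ['high', 'orange'] (min_width=11, slack=5)
Line 3: ['library', 'plate'] (min_width=13, slack=3)
Line 4: ['message', 'matrix'] (min_width=14, slack=2)
Line 5: ['soft', 'and', 'year'] (min_width=13, slack=3)
Line 6: ['orchestra', 'high'] (min_width=14, slack=2)
Line 7: ['address', 'by', 'high'] (min_width=15, slack=1)
Line 8: ['paper', 'soft', 'heart'] (min_width=16, slack=0)
Line 9: ['everything', 'sky'] (min_width=14, slack=2)
Line 10: ['is', 'tower'] (min_width=8, slack=8)

Answer: 3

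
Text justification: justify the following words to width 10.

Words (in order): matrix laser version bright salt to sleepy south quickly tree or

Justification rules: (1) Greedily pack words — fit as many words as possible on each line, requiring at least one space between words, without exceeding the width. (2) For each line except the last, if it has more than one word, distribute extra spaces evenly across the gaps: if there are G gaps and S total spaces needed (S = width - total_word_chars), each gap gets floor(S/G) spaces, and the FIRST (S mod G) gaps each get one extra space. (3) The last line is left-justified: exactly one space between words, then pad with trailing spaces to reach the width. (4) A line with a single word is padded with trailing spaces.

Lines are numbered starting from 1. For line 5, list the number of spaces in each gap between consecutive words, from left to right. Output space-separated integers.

Line 1: ['matrix'] (min_width=6, slack=4)
Line 2: ['laser'] (min_width=5, slack=5)
Line 3: ['version'] (min_width=7, slack=3)
Line 4: ['bright'] (min_width=6, slack=4)
Line 5: ['salt', 'to'] (min_width=7, slack=3)
Line 6: ['sleepy'] (min_width=6, slack=4)
Line 7: ['south'] (min_width=5, slack=5)
Line 8: ['quickly'] (min_width=7, slack=3)
Line 9: ['tree', 'or'] (min_width=7, slack=3)

Answer: 4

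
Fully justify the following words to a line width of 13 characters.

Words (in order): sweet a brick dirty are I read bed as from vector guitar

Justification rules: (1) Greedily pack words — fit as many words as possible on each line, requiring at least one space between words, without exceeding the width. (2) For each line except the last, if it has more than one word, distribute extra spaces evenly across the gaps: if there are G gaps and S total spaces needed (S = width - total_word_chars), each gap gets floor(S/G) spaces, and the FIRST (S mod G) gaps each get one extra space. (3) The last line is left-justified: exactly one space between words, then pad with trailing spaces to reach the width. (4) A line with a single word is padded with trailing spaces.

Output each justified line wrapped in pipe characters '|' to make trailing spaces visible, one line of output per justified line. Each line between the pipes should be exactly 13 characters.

Answer: |sweet a brick|
|dirty  are  I|
|read  bed  as|
|from   vector|
|guitar       |

Derivation:
Line 1: ['sweet', 'a', 'brick'] (min_width=13, slack=0)
Line 2: ['dirty', 'are', 'I'] (min_width=11, slack=2)
Line 3: ['read', 'bed', 'as'] (min_width=11, slack=2)
Line 4: ['from', 'vector'] (min_width=11, slack=2)
Line 5: ['guitar'] (min_width=6, slack=7)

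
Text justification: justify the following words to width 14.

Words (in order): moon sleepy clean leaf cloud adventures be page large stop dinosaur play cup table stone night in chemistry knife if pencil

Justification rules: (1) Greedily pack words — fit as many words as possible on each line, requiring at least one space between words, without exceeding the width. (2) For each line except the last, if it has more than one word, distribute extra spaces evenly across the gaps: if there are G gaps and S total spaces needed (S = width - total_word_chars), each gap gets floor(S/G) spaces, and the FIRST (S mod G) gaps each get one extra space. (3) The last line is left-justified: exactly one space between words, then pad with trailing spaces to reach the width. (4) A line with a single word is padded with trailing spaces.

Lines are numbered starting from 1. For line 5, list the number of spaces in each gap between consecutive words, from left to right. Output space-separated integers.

Line 1: ['moon', 'sleepy'] (min_width=11, slack=3)
Line 2: ['clean', 'leaf'] (min_width=10, slack=4)
Line 3: ['cloud'] (min_width=5, slack=9)
Line 4: ['adventures', 'be'] (min_width=13, slack=1)
Line 5: ['page', 'large'] (min_width=10, slack=4)
Line 6: ['stop', 'dinosaur'] (min_width=13, slack=1)
Line 7: ['play', 'cup', 'table'] (min_width=14, slack=0)
Line 8: ['stone', 'night', 'in'] (min_width=14, slack=0)
Line 9: ['chemistry'] (min_width=9, slack=5)
Line 10: ['knife', 'if'] (min_width=8, slack=6)
Line 11: ['pencil'] (min_width=6, slack=8)

Answer: 5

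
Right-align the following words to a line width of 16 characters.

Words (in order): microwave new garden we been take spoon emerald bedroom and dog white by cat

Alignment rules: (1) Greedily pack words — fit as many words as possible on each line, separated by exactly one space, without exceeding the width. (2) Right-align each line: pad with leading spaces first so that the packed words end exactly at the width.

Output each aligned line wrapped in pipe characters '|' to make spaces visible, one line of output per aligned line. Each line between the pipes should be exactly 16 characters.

Line 1: ['microwave', 'new'] (min_width=13, slack=3)
Line 2: ['garden', 'we', 'been'] (min_width=14, slack=2)
Line 3: ['take', 'spoon'] (min_width=10, slack=6)
Line 4: ['emerald', 'bedroom'] (min_width=15, slack=1)
Line 5: ['and', 'dog', 'white', 'by'] (min_width=16, slack=0)
Line 6: ['cat'] (min_width=3, slack=13)

Answer: |   microwave new|
|  garden we been|
|      take spoon|
| emerald bedroom|
|and dog white by|
|             cat|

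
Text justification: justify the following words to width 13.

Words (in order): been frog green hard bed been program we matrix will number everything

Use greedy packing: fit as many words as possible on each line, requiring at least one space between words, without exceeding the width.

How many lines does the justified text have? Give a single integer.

Line 1: ['been', 'frog'] (min_width=9, slack=4)
Line 2: ['green', 'hard'] (min_width=10, slack=3)
Line 3: ['bed', 'been'] (min_width=8, slack=5)
Line 4: ['program', 'we'] (min_width=10, slack=3)
Line 5: ['matrix', 'will'] (min_width=11, slack=2)
Line 6: ['number'] (min_width=6, slack=7)
Line 7: ['everything'] (min_width=10, slack=3)
Total lines: 7

Answer: 7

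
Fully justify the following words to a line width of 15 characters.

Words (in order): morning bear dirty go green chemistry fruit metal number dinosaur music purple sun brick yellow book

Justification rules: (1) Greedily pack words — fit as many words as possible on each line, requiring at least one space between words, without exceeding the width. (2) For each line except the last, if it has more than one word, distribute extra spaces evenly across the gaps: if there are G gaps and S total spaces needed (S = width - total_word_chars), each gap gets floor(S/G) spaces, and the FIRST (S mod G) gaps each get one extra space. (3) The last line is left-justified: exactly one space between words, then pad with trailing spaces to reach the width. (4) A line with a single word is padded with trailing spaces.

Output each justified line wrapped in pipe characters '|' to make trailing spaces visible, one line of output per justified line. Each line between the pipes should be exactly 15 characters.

Line 1: ['morning', 'bear'] (min_width=12, slack=3)
Line 2: ['dirty', 'go', 'green'] (min_width=14, slack=1)
Line 3: ['chemistry', 'fruit'] (min_width=15, slack=0)
Line 4: ['metal', 'number'] (min_width=12, slack=3)
Line 5: ['dinosaur', 'music'] (min_width=14, slack=1)
Line 6: ['purple', 'sun'] (min_width=10, slack=5)
Line 7: ['brick', 'yellow'] (min_width=12, slack=3)
Line 8: ['book'] (min_width=4, slack=11)

Answer: |morning    bear|
|dirty  go green|
|chemistry fruit|
|metal    number|
|dinosaur  music|
|purple      sun|
|brick    yellow|
|book           |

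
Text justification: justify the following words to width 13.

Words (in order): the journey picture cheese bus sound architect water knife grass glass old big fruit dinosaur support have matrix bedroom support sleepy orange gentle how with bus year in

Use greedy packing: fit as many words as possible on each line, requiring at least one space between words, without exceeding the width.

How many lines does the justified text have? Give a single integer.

Answer: 17

Derivation:
Line 1: ['the', 'journey'] (min_width=11, slack=2)
Line 2: ['picture'] (min_width=7, slack=6)
Line 3: ['cheese', 'bus'] (min_width=10, slack=3)
Line 4: ['sound'] (min_width=5, slack=8)
Line 5: ['architect'] (min_width=9, slack=4)
Line 6: ['water', 'knife'] (min_width=11, slack=2)
Line 7: ['grass', 'glass'] (min_width=11, slack=2)
Line 8: ['old', 'big', 'fruit'] (min_width=13, slack=0)
Line 9: ['dinosaur'] (min_width=8, slack=5)
Line 10: ['support', 'have'] (min_width=12, slack=1)
Line 11: ['matrix'] (min_width=6, slack=7)
Line 12: ['bedroom'] (min_width=7, slack=6)
Line 13: ['support'] (min_width=7, slack=6)
Line 14: ['sleepy', 'orange'] (min_width=13, slack=0)
Line 15: ['gentle', 'how'] (min_width=10, slack=3)
Line 16: ['with', 'bus', 'year'] (min_width=13, slack=0)
Line 17: ['in'] (min_width=2, slack=11)
Total lines: 17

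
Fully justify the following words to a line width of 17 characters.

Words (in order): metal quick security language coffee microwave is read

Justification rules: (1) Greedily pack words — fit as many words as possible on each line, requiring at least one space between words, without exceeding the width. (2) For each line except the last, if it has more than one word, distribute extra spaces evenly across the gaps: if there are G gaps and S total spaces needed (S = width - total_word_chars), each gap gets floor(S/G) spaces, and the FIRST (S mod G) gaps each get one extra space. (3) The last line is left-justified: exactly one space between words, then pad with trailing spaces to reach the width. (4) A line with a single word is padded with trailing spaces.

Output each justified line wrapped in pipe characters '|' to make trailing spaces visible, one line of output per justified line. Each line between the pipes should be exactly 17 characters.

Line 1: ['metal', 'quick'] (min_width=11, slack=6)
Line 2: ['security', 'language'] (min_width=17, slack=0)
Line 3: ['coffee', 'microwave'] (min_width=16, slack=1)
Line 4: ['is', 'read'] (min_width=7, slack=10)

Answer: |metal       quick|
|security language|
|coffee  microwave|
|is read          |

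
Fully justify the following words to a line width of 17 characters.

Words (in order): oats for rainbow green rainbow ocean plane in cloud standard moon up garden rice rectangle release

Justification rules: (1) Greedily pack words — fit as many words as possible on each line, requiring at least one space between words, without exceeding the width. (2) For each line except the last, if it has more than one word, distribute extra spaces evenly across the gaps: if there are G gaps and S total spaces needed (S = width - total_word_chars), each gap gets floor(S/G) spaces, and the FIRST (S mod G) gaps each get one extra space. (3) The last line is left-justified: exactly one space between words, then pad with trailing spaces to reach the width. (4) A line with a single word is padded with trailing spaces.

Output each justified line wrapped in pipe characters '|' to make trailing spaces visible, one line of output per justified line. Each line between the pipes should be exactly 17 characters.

Line 1: ['oats', 'for', 'rainbow'] (min_width=16, slack=1)
Line 2: ['green', 'rainbow'] (min_width=13, slack=4)
Line 3: ['ocean', 'plane', 'in'] (min_width=14, slack=3)
Line 4: ['cloud', 'standard'] (min_width=14, slack=3)
Line 5: ['moon', 'up', 'garden'] (min_width=14, slack=3)
Line 6: ['rice', 'rectangle'] (min_width=14, slack=3)
Line 7: ['release'] (min_width=7, slack=10)

Answer: |oats  for rainbow|
|green     rainbow|
|ocean   plane  in|
|cloud    standard|
|moon   up  garden|
|rice    rectangle|
|release          |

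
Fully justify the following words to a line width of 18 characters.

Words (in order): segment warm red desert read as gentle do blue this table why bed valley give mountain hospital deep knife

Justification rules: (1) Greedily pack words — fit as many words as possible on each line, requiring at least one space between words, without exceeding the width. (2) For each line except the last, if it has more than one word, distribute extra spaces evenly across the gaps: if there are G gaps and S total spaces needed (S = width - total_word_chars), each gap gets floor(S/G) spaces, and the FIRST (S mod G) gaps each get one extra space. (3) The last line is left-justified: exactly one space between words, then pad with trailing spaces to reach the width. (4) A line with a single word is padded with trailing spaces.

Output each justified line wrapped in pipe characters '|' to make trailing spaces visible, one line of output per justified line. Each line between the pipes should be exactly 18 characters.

Line 1: ['segment', 'warm', 'red'] (min_width=16, slack=2)
Line 2: ['desert', 'read', 'as'] (min_width=14, slack=4)
Line 3: ['gentle', 'do', 'blue'] (min_width=14, slack=4)
Line 4: ['this', 'table', 'why', 'bed'] (min_width=18, slack=0)
Line 5: ['valley', 'give'] (min_width=11, slack=7)
Line 6: ['mountain', 'hospital'] (min_width=17, slack=1)
Line 7: ['deep', 'knife'] (min_width=10, slack=8)

Answer: |segment  warm  red|
|desert   read   as|
|gentle   do   blue|
|this table why bed|
|valley        give|
|mountain  hospital|
|deep knife        |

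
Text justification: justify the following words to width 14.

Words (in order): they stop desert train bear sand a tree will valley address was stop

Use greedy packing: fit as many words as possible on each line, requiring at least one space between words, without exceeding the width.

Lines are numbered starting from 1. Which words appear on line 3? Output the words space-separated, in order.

Line 1: ['they', 'stop'] (min_width=9, slack=5)
Line 2: ['desert', 'train'] (min_width=12, slack=2)
Line 3: ['bear', 'sand', 'a'] (min_width=11, slack=3)
Line 4: ['tree', 'will'] (min_width=9, slack=5)
Line 5: ['valley', 'address'] (min_width=14, slack=0)
Line 6: ['was', 'stop'] (min_width=8, slack=6)

Answer: bear sand a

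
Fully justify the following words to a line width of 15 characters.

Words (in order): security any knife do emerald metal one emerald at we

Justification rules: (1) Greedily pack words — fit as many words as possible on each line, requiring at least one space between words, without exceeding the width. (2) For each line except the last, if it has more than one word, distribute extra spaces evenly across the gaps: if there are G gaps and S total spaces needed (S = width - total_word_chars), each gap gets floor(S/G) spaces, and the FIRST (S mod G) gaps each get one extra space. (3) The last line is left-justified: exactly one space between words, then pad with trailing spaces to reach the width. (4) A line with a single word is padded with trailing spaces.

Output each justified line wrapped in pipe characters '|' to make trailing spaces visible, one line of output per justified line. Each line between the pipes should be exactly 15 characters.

Line 1: ['security', 'any'] (min_width=12, slack=3)
Line 2: ['knife', 'do'] (min_width=8, slack=7)
Line 3: ['emerald', 'metal'] (min_width=13, slack=2)
Line 4: ['one', 'emerald', 'at'] (min_width=14, slack=1)
Line 5: ['we'] (min_width=2, slack=13)

Answer: |security    any|
|knife        do|
|emerald   metal|
|one  emerald at|
|we             |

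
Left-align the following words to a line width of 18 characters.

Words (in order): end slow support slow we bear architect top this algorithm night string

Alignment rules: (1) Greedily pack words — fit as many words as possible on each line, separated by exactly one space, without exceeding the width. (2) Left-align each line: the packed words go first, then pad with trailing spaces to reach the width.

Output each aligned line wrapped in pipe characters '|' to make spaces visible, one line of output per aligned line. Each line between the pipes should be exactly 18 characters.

Answer: |end slow support  |
|slow we bear      |
|architect top this|
|algorithm night   |
|string            |

Derivation:
Line 1: ['end', 'slow', 'support'] (min_width=16, slack=2)
Line 2: ['slow', 'we', 'bear'] (min_width=12, slack=6)
Line 3: ['architect', 'top', 'this'] (min_width=18, slack=0)
Line 4: ['algorithm', 'night'] (min_width=15, slack=3)
Line 5: ['string'] (min_width=6, slack=12)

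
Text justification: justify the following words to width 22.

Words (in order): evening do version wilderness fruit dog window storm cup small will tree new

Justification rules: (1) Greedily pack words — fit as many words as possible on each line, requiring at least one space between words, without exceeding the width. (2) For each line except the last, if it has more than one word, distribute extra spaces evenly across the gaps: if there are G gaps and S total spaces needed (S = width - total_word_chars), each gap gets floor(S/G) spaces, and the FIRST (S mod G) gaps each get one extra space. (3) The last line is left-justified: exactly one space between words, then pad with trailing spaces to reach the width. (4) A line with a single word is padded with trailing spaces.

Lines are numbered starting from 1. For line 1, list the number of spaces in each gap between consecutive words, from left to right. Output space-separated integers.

Line 1: ['evening', 'do', 'version'] (min_width=18, slack=4)
Line 2: ['wilderness', 'fruit', 'dog'] (min_width=20, slack=2)
Line 3: ['window', 'storm', 'cup', 'small'] (min_width=22, slack=0)
Line 4: ['will', 'tree', 'new'] (min_width=13, slack=9)

Answer: 3 3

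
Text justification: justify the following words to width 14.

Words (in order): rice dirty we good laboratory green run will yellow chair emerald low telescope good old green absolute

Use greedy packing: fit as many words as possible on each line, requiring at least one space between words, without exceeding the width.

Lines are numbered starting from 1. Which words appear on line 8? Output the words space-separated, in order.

Line 1: ['rice', 'dirty', 'we'] (min_width=13, slack=1)
Line 2: ['good'] (min_width=4, slack=10)
Line 3: ['laboratory'] (min_width=10, slack=4)
Line 4: ['green', 'run', 'will'] (min_width=14, slack=0)
Line 5: ['yellow', 'chair'] (min_width=12, slack=2)
Line 6: ['emerald', 'low'] (min_width=11, slack=3)
Line 7: ['telescope', 'good'] (min_width=14, slack=0)
Line 8: ['old', 'green'] (min_width=9, slack=5)
Line 9: ['absolute'] (min_width=8, slack=6)

Answer: old green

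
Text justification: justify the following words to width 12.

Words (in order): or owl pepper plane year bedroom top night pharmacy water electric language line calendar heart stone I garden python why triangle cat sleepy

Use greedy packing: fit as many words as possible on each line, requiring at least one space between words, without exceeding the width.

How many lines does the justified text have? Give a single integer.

Line 1: ['or', 'owl'] (min_width=6, slack=6)
Line 2: ['pepper', 'plane'] (min_width=12, slack=0)
Line 3: ['year', 'bedroom'] (min_width=12, slack=0)
Line 4: ['top', 'night'] (min_width=9, slack=3)
Line 5: ['pharmacy'] (min_width=8, slack=4)
Line 6: ['water'] (min_width=5, slack=7)
Line 7: ['electric'] (min_width=8, slack=4)
Line 8: ['language'] (min_width=8, slack=4)
Line 9: ['line'] (min_width=4, slack=8)
Line 10: ['calendar'] (min_width=8, slack=4)
Line 11: ['heart', 'stone'] (min_width=11, slack=1)
Line 12: ['I', 'garden'] (min_width=8, slack=4)
Line 13: ['python', 'why'] (min_width=10, slack=2)
Line 14: ['triangle', 'cat'] (min_width=12, slack=0)
Line 15: ['sleepy'] (min_width=6, slack=6)
Total lines: 15

Answer: 15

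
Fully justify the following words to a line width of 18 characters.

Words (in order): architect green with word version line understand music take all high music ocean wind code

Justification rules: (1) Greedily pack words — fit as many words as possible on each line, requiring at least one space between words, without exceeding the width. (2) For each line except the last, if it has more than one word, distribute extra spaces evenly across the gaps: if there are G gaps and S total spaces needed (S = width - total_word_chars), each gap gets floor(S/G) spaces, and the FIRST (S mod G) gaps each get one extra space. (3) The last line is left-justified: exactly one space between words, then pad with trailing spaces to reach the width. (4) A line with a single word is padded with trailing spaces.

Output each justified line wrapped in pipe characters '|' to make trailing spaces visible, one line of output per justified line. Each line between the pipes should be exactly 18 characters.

Answer: |architect    green|
|with  word version|
|line    understand|
|music   take   all|
|high  music  ocean|
|wind code         |

Derivation:
Line 1: ['architect', 'green'] (min_width=15, slack=3)
Line 2: ['with', 'word', 'version'] (min_width=17, slack=1)
Line 3: ['line', 'understand'] (min_width=15, slack=3)
Line 4: ['music', 'take', 'all'] (min_width=14, slack=4)
Line 5: ['high', 'music', 'ocean'] (min_width=16, slack=2)
Line 6: ['wind', 'code'] (min_width=9, slack=9)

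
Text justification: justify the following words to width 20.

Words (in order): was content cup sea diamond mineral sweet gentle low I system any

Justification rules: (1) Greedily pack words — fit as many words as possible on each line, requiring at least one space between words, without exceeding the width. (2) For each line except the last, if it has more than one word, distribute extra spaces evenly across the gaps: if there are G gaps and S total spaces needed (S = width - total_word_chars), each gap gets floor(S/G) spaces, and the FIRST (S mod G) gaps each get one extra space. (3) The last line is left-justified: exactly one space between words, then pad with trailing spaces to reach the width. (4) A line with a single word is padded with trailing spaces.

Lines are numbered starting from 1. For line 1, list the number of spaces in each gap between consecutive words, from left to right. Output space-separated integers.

Line 1: ['was', 'content', 'cup', 'sea'] (min_width=19, slack=1)
Line 2: ['diamond', 'mineral'] (min_width=15, slack=5)
Line 3: ['sweet', 'gentle', 'low', 'I'] (min_width=18, slack=2)
Line 4: ['system', 'any'] (min_width=10, slack=10)

Answer: 2 1 1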